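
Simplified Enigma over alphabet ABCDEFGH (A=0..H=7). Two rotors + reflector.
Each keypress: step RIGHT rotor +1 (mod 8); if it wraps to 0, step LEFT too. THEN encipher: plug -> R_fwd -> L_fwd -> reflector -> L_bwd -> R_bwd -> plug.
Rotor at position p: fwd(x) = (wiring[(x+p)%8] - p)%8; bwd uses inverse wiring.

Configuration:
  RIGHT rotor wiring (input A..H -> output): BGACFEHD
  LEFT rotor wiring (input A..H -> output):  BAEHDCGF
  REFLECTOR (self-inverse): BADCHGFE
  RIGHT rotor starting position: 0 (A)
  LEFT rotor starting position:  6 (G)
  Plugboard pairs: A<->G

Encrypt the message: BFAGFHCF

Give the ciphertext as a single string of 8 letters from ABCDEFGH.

Answer: CABDBFDD

Derivation:
Char 1 ('B'): step: R->1, L=6; B->plug->B->R->H->L->E->refl->H->L'->B->R'->C->plug->C
Char 2 ('F'): step: R->2, L=6; F->plug->F->R->B->L->H->refl->E->L'->H->R'->G->plug->A
Char 3 ('A'): step: R->3, L=6; A->plug->G->R->D->L->C->refl->D->L'->C->R'->B->plug->B
Char 4 ('G'): step: R->4, L=6; G->plug->A->R->B->L->H->refl->E->L'->H->R'->D->plug->D
Char 5 ('F'): step: R->5, L=6; F->plug->F->R->D->L->C->refl->D->L'->C->R'->B->plug->B
Char 6 ('H'): step: R->6, L=6; H->plug->H->R->G->L->F->refl->G->L'->E->R'->F->plug->F
Char 7 ('C'): step: R->7, L=6; C->plug->C->R->H->L->E->refl->H->L'->B->R'->D->plug->D
Char 8 ('F'): step: R->0, L->7 (L advanced); F->plug->F->R->E->L->A->refl->B->L'->C->R'->D->plug->D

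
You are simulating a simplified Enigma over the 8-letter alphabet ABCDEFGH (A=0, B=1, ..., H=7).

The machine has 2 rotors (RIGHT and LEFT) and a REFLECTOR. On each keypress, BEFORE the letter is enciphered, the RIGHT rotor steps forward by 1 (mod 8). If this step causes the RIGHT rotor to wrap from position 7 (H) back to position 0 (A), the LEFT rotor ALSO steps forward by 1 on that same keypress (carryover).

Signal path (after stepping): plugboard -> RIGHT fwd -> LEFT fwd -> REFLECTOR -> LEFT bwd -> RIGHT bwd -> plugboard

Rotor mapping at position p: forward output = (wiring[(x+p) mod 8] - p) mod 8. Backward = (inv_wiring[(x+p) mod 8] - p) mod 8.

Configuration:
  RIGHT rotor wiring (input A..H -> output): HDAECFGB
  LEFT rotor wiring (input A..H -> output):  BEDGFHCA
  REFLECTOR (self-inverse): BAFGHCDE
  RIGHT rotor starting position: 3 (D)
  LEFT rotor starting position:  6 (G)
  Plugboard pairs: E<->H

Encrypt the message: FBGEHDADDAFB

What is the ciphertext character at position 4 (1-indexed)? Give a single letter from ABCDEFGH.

Char 1 ('F'): step: R->4, L=6; F->plug->F->R->H->L->B->refl->A->L'->F->R'->D->plug->D
Char 2 ('B'): step: R->5, L=6; B->plug->B->R->B->L->C->refl->F->L'->E->R'->C->plug->C
Char 3 ('G'): step: R->6, L=6; G->plug->G->R->E->L->F->refl->C->L'->B->R'->C->plug->C
Char 4 ('E'): step: R->7, L=6; E->plug->H->R->H->L->B->refl->A->L'->F->R'->E->plug->H

H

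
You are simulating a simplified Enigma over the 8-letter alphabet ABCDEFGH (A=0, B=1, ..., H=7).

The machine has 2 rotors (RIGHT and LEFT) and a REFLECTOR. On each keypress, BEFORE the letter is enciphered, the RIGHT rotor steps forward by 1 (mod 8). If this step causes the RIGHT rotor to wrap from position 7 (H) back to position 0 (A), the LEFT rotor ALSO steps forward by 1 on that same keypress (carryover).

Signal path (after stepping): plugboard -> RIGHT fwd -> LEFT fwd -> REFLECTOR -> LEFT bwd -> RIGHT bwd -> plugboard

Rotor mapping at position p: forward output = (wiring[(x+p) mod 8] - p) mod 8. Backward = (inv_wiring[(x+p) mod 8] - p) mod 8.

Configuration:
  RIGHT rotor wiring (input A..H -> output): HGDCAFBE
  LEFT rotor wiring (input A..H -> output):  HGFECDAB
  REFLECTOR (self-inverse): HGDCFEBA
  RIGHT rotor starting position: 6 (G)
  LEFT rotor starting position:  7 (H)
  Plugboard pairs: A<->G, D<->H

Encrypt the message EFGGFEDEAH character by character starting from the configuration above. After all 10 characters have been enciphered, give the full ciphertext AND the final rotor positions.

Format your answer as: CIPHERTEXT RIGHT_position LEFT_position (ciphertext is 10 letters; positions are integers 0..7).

Char 1 ('E'): step: R->7, L=7; E->plug->E->R->D->L->G->refl->B->L'->H->R'->C->plug->C
Char 2 ('F'): step: R->0, L->0 (L advanced); F->plug->F->R->F->L->D->refl->C->L'->E->R'->H->plug->D
Char 3 ('G'): step: R->1, L=0; G->plug->A->R->F->L->D->refl->C->L'->E->R'->E->plug->E
Char 4 ('G'): step: R->2, L=0; G->plug->A->R->B->L->G->refl->B->L'->H->R'->E->plug->E
Char 5 ('F'): step: R->3, L=0; F->plug->F->R->E->L->C->refl->D->L'->F->R'->B->plug->B
Char 6 ('E'): step: R->4, L=0; E->plug->E->R->D->L->E->refl->F->L'->C->R'->F->plug->F
Char 7 ('D'): step: R->5, L=0; D->plug->H->R->D->L->E->refl->F->L'->C->R'->D->plug->H
Char 8 ('E'): step: R->6, L=0; E->plug->E->R->F->L->D->refl->C->L'->E->R'->F->plug->F
Char 9 ('A'): step: R->7, L=0; A->plug->G->R->G->L->A->refl->H->L'->A->R'->B->plug->B
Char 10 ('H'): step: R->0, L->1 (L advanced); H->plug->D->R->C->L->D->refl->C->L'->E->R'->H->plug->D
Final: ciphertext=CDEEBFHFBD, RIGHT=0, LEFT=1

Answer: CDEEBFHFBD 0 1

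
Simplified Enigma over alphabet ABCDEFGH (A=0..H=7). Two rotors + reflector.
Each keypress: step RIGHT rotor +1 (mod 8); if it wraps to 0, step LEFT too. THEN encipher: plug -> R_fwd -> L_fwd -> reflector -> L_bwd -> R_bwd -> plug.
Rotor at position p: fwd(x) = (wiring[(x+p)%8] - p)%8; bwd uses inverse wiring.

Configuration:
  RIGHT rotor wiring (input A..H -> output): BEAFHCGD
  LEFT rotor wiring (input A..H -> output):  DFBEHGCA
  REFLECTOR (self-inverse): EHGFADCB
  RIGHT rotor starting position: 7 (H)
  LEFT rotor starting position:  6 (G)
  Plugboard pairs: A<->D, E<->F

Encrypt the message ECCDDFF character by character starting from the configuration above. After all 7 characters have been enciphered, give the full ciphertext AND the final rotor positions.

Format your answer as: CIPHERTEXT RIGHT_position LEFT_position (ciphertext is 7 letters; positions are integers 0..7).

Answer: HBEACAC 6 7

Derivation:
Char 1 ('E'): step: R->0, L->7 (L advanced); E->plug->F->R->C->L->G->refl->C->L'->D->R'->H->plug->H
Char 2 ('C'): step: R->1, L=7; C->plug->C->R->E->L->F->refl->D->L'->H->R'->B->plug->B
Char 3 ('C'): step: R->2, L=7; C->plug->C->R->F->L->A->refl->E->L'->B->R'->F->plug->E
Char 4 ('D'): step: R->3, L=7; D->plug->A->R->C->L->G->refl->C->L'->D->R'->D->plug->A
Char 5 ('D'): step: R->4, L=7; D->plug->A->R->D->L->C->refl->G->L'->C->R'->C->plug->C
Char 6 ('F'): step: R->5, L=7; F->plug->E->R->H->L->D->refl->F->L'->E->R'->D->plug->A
Char 7 ('F'): step: R->6, L=7; F->plug->E->R->C->L->G->refl->C->L'->D->R'->C->plug->C
Final: ciphertext=HBEACAC, RIGHT=6, LEFT=7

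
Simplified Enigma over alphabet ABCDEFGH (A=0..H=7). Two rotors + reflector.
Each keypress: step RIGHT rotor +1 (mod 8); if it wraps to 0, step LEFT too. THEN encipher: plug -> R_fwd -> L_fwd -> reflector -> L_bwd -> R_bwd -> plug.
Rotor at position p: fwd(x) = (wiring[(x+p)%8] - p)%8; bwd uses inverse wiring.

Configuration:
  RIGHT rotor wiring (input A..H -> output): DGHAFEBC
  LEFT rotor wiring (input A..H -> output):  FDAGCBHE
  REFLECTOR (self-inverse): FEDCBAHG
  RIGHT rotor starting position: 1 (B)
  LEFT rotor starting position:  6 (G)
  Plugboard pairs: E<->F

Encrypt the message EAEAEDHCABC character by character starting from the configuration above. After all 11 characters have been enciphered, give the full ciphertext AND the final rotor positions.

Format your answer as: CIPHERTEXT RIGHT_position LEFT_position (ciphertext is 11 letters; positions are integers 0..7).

Answer: BGABFEAEBGD 4 7

Derivation:
Char 1 ('E'): step: R->2, L=6; E->plug->F->R->A->L->B->refl->E->L'->G->R'->B->plug->B
Char 2 ('A'): step: R->3, L=6; A->plug->A->R->F->L->A->refl->F->L'->D->R'->G->plug->G
Char 3 ('E'): step: R->4, L=6; E->plug->F->R->C->L->H->refl->G->L'->B->R'->A->plug->A
Char 4 ('A'): step: R->5, L=6; A->plug->A->R->H->L->D->refl->C->L'->E->R'->B->plug->B
Char 5 ('E'): step: R->6, L=6; E->plug->F->R->C->L->H->refl->G->L'->B->R'->E->plug->F
Char 6 ('D'): step: R->7, L=6; D->plug->D->R->A->L->B->refl->E->L'->G->R'->F->plug->E
Char 7 ('H'): step: R->0, L->7 (L advanced); H->plug->H->R->C->L->E->refl->B->L'->D->R'->A->plug->A
Char 8 ('C'): step: R->1, L=7; C->plug->C->R->H->L->A->refl->F->L'->A->R'->F->plug->E
Char 9 ('A'): step: R->2, L=7; A->plug->A->R->F->L->D->refl->C->L'->G->R'->B->plug->B
Char 10 ('B'): step: R->3, L=7; B->plug->B->R->C->L->E->refl->B->L'->D->R'->G->plug->G
Char 11 ('C'): step: R->4, L=7; C->plug->C->R->F->L->D->refl->C->L'->G->R'->D->plug->D
Final: ciphertext=BGABFEAEBGD, RIGHT=4, LEFT=7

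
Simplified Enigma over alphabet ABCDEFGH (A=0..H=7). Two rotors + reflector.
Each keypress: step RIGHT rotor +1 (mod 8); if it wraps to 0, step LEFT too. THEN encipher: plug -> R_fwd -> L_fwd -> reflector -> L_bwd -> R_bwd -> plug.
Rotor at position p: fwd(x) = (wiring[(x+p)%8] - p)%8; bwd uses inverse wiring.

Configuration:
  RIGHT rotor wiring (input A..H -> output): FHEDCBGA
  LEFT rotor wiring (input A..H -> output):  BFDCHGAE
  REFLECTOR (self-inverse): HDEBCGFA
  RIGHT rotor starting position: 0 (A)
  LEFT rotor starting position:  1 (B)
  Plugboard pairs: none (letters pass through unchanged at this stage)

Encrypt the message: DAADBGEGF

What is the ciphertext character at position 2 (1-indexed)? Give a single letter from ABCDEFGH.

Char 1 ('D'): step: R->1, L=1; D->plug->D->R->B->L->C->refl->E->L'->A->R'->E->plug->E
Char 2 ('A'): step: R->2, L=1; A->plug->A->R->C->L->B->refl->D->L'->G->R'->F->plug->F

F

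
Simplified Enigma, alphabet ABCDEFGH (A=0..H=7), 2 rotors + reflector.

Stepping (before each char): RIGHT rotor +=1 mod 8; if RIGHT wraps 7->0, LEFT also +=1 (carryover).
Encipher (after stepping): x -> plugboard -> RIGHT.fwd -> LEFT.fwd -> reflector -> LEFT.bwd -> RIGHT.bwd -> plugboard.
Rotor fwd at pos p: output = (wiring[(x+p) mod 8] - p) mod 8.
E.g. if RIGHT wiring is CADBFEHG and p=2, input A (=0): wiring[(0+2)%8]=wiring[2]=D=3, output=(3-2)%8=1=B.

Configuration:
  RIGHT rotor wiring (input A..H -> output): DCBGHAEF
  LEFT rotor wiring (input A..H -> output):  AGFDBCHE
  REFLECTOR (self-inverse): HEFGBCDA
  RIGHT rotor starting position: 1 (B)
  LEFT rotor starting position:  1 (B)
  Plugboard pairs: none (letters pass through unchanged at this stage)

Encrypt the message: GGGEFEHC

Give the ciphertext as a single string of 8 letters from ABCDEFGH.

Answer: BAFDHCGG

Derivation:
Char 1 ('G'): step: R->2, L=1; G->plug->G->R->B->L->E->refl->B->L'->E->R'->B->plug->B
Char 2 ('G'): step: R->3, L=1; G->plug->G->R->H->L->H->refl->A->L'->D->R'->A->plug->A
Char 3 ('G'): step: R->4, L=1; G->plug->G->R->F->L->G->refl->D->L'->G->R'->F->plug->F
Char 4 ('E'): step: R->5, L=1; E->plug->E->R->F->L->G->refl->D->L'->G->R'->D->plug->D
Char 5 ('F'): step: R->6, L=1; F->plug->F->R->A->L->F->refl->C->L'->C->R'->H->plug->H
Char 6 ('E'): step: R->7, L=1; E->plug->E->R->H->L->H->refl->A->L'->D->R'->C->plug->C
Char 7 ('H'): step: R->0, L->2 (L advanced); H->plug->H->R->F->L->C->refl->F->L'->E->R'->G->plug->G
Char 8 ('C'): step: R->1, L=2; C->plug->C->R->F->L->C->refl->F->L'->E->R'->G->plug->G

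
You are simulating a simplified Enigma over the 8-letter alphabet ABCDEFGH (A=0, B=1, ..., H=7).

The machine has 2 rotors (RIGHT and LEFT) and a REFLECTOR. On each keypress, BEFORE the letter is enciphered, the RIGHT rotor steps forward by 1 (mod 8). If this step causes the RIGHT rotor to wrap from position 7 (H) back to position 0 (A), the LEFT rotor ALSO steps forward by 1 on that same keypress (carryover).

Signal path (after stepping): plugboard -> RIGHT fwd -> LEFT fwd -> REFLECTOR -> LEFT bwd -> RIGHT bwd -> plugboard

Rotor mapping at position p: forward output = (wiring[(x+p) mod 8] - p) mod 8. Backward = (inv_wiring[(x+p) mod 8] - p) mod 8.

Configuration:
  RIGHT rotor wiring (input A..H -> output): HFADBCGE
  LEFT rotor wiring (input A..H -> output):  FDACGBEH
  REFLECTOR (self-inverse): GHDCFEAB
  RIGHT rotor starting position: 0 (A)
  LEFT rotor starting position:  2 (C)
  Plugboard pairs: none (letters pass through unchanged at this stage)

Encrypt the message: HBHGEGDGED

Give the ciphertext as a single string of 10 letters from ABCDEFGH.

Char 1 ('H'): step: R->1, L=2; H->plug->H->R->G->L->D->refl->C->L'->E->R'->A->plug->A
Char 2 ('B'): step: R->2, L=2; B->plug->B->R->B->L->A->refl->G->L'->A->R'->D->plug->D
Char 3 ('H'): step: R->3, L=2; H->plug->H->R->F->L->F->refl->E->L'->C->R'->G->plug->G
Char 4 ('G'): step: R->4, L=2; G->plug->G->R->E->L->C->refl->D->L'->G->R'->B->plug->B
Char 5 ('E'): step: R->5, L=2; E->plug->E->R->A->L->G->refl->A->L'->B->R'->B->plug->B
Char 6 ('G'): step: R->6, L=2; G->plug->G->R->D->L->H->refl->B->L'->H->R'->D->plug->D
Char 7 ('D'): step: R->7, L=2; D->plug->D->R->B->L->A->refl->G->L'->A->R'->B->plug->B
Char 8 ('G'): step: R->0, L->3 (L advanced); G->plug->G->R->G->L->A->refl->G->L'->C->R'->F->plug->F
Char 9 ('E'): step: R->1, L=3; E->plug->E->R->B->L->D->refl->C->L'->F->R'->F->plug->F
Char 10 ('D'): step: R->2, L=3; D->plug->D->R->A->L->H->refl->B->L'->D->R'->H->plug->H

Answer: ADGBBDBFFH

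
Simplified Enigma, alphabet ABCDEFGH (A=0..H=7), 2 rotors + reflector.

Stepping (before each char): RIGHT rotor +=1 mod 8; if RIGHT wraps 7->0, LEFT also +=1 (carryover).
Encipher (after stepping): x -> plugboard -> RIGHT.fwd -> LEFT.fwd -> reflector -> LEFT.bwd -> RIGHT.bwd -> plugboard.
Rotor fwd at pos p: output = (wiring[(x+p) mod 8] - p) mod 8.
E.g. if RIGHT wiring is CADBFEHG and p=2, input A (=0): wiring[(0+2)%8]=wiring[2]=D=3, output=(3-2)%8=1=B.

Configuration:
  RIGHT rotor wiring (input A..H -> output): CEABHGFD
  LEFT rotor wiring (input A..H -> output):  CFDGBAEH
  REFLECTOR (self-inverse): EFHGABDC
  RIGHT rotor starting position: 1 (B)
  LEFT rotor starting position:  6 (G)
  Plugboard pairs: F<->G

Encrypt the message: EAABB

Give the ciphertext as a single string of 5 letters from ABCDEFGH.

Char 1 ('E'): step: R->2, L=6; E->plug->E->R->D->L->H->refl->C->L'->H->R'->B->plug->B
Char 2 ('A'): step: R->3, L=6; A->plug->A->R->G->L->D->refl->G->L'->A->R'->E->plug->E
Char 3 ('A'): step: R->4, L=6; A->plug->A->R->D->L->H->refl->C->L'->H->R'->D->plug->D
Char 4 ('B'): step: R->5, L=6; B->plug->B->R->A->L->G->refl->D->L'->G->R'->C->plug->C
Char 5 ('B'): step: R->6, L=6; B->plug->B->R->F->L->A->refl->E->L'->C->R'->E->plug->E

Answer: BEDCE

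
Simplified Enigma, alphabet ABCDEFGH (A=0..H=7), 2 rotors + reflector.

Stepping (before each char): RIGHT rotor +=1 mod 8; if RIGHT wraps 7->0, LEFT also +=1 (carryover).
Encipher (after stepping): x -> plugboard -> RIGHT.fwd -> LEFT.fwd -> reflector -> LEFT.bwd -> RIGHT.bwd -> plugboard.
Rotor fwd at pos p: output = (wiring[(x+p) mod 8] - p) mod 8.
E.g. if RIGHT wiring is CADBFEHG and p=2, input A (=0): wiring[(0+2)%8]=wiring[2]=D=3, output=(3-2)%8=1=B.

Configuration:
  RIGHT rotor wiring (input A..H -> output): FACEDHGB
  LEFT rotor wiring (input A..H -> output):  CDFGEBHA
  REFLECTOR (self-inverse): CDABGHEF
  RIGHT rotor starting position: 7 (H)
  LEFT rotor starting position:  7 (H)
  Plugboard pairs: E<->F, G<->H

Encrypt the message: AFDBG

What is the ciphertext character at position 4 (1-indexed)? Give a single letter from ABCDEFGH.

Char 1 ('A'): step: R->0, L->0 (L advanced); A->plug->A->R->F->L->B->refl->D->L'->B->R'->H->plug->G
Char 2 ('F'): step: R->1, L=0; F->plug->E->R->G->L->H->refl->F->L'->C->R'->D->plug->D
Char 3 ('D'): step: R->2, L=0; D->plug->D->R->F->L->B->refl->D->L'->B->R'->C->plug->C
Char 4 ('B'): step: R->3, L=0; B->plug->B->R->A->L->C->refl->A->L'->H->R'->H->plug->G

G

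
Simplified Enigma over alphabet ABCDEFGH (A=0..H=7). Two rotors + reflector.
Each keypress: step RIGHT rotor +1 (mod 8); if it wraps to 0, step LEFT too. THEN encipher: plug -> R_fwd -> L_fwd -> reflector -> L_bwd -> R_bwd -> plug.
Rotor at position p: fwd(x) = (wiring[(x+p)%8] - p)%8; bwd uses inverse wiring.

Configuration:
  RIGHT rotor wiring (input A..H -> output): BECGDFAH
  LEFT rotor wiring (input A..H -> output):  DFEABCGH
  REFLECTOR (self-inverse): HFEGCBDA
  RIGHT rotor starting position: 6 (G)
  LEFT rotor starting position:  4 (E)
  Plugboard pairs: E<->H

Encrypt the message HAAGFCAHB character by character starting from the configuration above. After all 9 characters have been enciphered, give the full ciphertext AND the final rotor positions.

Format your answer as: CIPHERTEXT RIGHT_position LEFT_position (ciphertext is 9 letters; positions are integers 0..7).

Answer: BGGEAHGGH 7 5

Derivation:
Char 1 ('H'): step: R->7, L=4; H->plug->E->R->H->L->E->refl->C->L'->C->R'->B->plug->B
Char 2 ('A'): step: R->0, L->5 (L advanced); A->plug->A->R->B->L->B->refl->F->L'->A->R'->G->plug->G
Char 3 ('A'): step: R->1, L=5; A->plug->A->R->D->L->G->refl->D->L'->G->R'->G->plug->G
Char 4 ('G'): step: R->2, L=5; G->plug->G->R->H->L->E->refl->C->L'->C->R'->H->plug->E
Char 5 ('F'): step: R->3, L=5; F->plug->F->R->G->L->D->refl->G->L'->D->R'->A->plug->A
Char 6 ('C'): step: R->4, L=5; C->plug->C->R->E->L->A->refl->H->L'->F->R'->E->plug->H
Char 7 ('A'): step: R->5, L=5; A->plug->A->R->A->L->F->refl->B->L'->B->R'->G->plug->G
Char 8 ('H'): step: R->6, L=5; H->plug->E->R->E->L->A->refl->H->L'->F->R'->G->plug->G
Char 9 ('B'): step: R->7, L=5; B->plug->B->R->C->L->C->refl->E->L'->H->R'->E->plug->H
Final: ciphertext=BGGEAHGGH, RIGHT=7, LEFT=5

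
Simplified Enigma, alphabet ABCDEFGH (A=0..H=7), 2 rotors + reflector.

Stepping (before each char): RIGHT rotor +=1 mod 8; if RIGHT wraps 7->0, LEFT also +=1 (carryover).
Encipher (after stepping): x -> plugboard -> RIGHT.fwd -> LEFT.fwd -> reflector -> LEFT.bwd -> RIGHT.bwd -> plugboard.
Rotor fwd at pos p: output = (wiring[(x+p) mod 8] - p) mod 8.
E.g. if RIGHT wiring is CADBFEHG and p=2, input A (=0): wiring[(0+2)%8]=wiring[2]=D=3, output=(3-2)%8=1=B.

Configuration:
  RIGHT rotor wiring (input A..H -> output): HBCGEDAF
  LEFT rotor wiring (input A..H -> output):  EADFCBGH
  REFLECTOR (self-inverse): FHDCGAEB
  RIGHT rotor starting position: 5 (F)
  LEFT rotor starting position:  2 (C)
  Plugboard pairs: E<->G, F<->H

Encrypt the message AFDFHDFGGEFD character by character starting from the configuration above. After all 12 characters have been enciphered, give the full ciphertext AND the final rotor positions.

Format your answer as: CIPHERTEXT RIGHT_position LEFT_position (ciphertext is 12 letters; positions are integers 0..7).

Answer: FAAHABCDACEG 1 4

Derivation:
Char 1 ('A'): step: R->6, L=2; A->plug->A->R->C->L->A->refl->F->L'->F->R'->H->plug->F
Char 2 ('F'): step: R->7, L=2; F->plug->H->R->B->L->D->refl->C->L'->G->R'->A->plug->A
Char 3 ('D'): step: R->0, L->3 (L advanced); D->plug->D->R->G->L->F->refl->A->L'->H->R'->A->plug->A
Char 4 ('F'): step: R->1, L=3; F->plug->H->R->G->L->F->refl->A->L'->H->R'->F->plug->H
Char 5 ('H'): step: R->2, L=3; H->plug->F->R->D->L->D->refl->C->L'->A->R'->A->plug->A
Char 6 ('D'): step: R->3, L=3; D->plug->D->R->F->L->B->refl->H->L'->B->R'->B->plug->B
Char 7 ('F'): step: R->4, L=3; F->plug->H->R->C->L->G->refl->E->L'->E->R'->C->plug->C
Char 8 ('G'): step: R->5, L=3; G->plug->E->R->E->L->E->refl->G->L'->C->R'->D->plug->D
Char 9 ('G'): step: R->6, L=3; G->plug->E->R->E->L->E->refl->G->L'->C->R'->A->plug->A
Char 10 ('E'): step: R->7, L=3; E->plug->G->R->E->L->E->refl->G->L'->C->R'->C->plug->C
Char 11 ('F'): step: R->0, L->4 (L advanced); F->plug->H->R->F->L->E->refl->G->L'->A->R'->G->plug->E
Char 12 ('D'): step: R->1, L=4; D->plug->D->R->D->L->D->refl->C->L'->C->R'->E->plug->G
Final: ciphertext=FAAHABCDACEG, RIGHT=1, LEFT=4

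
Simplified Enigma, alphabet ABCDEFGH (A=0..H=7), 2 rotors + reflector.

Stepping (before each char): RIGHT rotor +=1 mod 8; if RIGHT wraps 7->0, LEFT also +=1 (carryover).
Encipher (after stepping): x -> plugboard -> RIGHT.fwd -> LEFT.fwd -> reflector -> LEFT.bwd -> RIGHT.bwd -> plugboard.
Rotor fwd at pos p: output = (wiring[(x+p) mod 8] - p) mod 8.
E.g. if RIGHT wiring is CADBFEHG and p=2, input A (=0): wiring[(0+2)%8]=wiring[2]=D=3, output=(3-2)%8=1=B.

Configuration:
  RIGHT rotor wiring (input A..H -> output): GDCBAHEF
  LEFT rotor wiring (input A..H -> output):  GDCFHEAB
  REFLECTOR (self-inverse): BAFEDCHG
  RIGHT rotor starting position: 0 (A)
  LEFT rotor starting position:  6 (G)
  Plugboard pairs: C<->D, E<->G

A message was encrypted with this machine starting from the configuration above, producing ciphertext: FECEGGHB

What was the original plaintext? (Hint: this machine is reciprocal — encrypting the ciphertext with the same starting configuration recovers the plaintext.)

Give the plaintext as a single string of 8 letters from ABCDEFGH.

Char 1 ('F'): step: R->1, L=6; F->plug->F->R->D->L->F->refl->C->L'->A->R'->C->plug->D
Char 2 ('E'): step: R->2, L=6; E->plug->G->R->E->L->E->refl->D->L'->B->R'->H->plug->H
Char 3 ('C'): step: R->3, L=6; C->plug->D->R->B->L->D->refl->E->L'->E->R'->C->plug->D
Char 4 ('E'): step: R->4, L=6; E->plug->G->R->G->L->B->refl->A->L'->C->R'->E->plug->G
Char 5 ('G'): step: R->5, L=6; G->plug->E->R->G->L->B->refl->A->L'->C->R'->A->plug->A
Char 6 ('G'): step: R->6, L=6; G->plug->E->R->E->L->E->refl->D->L'->B->R'->H->plug->H
Char 7 ('H'): step: R->7, L=6; H->plug->H->R->F->L->H->refl->G->L'->H->R'->B->plug->B
Char 8 ('B'): step: R->0, L->7 (L advanced); B->plug->B->R->D->L->D->refl->E->L'->C->R'->C->plug->D

Answer: DHDGAHBD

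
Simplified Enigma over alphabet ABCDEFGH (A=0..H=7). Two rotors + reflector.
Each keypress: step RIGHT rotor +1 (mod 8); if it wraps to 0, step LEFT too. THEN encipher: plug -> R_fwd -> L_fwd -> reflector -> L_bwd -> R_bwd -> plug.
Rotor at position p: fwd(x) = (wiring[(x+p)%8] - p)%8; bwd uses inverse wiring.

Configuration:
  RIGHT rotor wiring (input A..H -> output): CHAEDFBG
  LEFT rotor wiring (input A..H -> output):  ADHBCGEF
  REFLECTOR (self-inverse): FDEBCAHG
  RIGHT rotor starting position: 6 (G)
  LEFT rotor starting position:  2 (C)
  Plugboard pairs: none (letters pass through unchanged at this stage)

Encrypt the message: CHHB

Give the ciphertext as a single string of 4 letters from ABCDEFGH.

Char 1 ('C'): step: R->7, L=2; C->plug->C->R->A->L->F->refl->A->L'->C->R'->H->plug->H
Char 2 ('H'): step: R->0, L->3 (L advanced); H->plug->H->R->G->L->A->refl->F->L'->F->R'->F->plug->F
Char 3 ('H'): step: R->1, L=3; H->plug->H->R->B->L->H->refl->G->L'->A->R'->F->plug->F
Char 4 ('B'): step: R->2, L=3; B->plug->B->R->C->L->D->refl->B->L'->D->R'->D->plug->D

Answer: HFFD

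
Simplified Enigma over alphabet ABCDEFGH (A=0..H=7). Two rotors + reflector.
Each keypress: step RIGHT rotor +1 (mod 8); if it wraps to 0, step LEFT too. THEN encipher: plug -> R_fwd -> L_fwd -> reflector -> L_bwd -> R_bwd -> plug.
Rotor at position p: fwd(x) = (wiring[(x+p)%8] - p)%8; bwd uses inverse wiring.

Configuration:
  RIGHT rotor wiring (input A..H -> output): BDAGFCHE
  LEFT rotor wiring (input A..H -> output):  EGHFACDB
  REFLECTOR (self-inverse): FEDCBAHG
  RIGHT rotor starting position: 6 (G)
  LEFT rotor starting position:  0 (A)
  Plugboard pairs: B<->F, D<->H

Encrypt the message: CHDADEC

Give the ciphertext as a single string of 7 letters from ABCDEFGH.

Char 1 ('C'): step: R->7, L=0; C->plug->C->R->E->L->A->refl->F->L'->D->R'->G->plug->G
Char 2 ('H'): step: R->0, L->1 (L advanced); H->plug->D->R->G->L->A->refl->F->L'->A->R'->C->plug->C
Char 3 ('D'): step: R->1, L=1; D->plug->H->R->A->L->F->refl->A->L'->G->R'->F->plug->B
Char 4 ('A'): step: R->2, L=1; A->plug->A->R->G->L->A->refl->F->L'->A->R'->D->plug->H
Char 5 ('D'): step: R->3, L=1; D->plug->H->R->F->L->C->refl->D->L'->H->R'->C->plug->C
Char 6 ('E'): step: R->4, L=1; E->plug->E->R->F->L->C->refl->D->L'->H->R'->F->plug->B
Char 7 ('C'): step: R->5, L=1; C->plug->C->R->H->L->D->refl->C->L'->F->R'->A->plug->A

Answer: GCBHCBA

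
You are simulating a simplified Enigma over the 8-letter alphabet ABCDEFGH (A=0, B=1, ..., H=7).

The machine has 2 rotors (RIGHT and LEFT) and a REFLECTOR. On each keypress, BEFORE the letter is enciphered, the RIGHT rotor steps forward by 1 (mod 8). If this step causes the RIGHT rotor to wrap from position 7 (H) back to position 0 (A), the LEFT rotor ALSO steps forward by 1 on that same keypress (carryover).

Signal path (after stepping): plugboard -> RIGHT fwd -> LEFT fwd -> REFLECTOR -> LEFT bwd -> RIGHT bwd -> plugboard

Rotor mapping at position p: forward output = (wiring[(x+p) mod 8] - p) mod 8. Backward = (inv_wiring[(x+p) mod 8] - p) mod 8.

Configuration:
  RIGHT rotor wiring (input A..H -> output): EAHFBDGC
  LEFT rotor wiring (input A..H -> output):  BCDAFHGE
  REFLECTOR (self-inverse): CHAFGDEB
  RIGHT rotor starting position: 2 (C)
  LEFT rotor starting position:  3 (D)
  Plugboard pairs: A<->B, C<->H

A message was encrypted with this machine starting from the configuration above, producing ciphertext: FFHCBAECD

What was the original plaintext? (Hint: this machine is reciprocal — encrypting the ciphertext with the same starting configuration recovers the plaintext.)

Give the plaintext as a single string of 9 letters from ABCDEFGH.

Char 1 ('F'): step: R->3, L=3; F->plug->F->R->B->L->C->refl->A->L'->H->R'->E->plug->E
Char 2 ('F'): step: R->4, L=3; F->plug->F->R->E->L->B->refl->H->L'->G->R'->D->plug->D
Char 3 ('H'): step: R->5, L=3; H->plug->C->R->F->L->G->refl->E->L'->C->R'->F->plug->F
Char 4 ('C'): step: R->6, L=3; C->plug->H->R->F->L->G->refl->E->L'->C->R'->D->plug->D
Char 5 ('B'): step: R->7, L=3; B->plug->A->R->D->L->D->refl->F->L'->A->R'->D->plug->D
Char 6 ('A'): step: R->0, L->4 (L advanced); A->plug->B->R->A->L->B->refl->H->L'->G->R'->G->plug->G
Char 7 ('E'): step: R->1, L=4; E->plug->E->R->C->L->C->refl->A->L'->D->R'->H->plug->C
Char 8 ('C'): step: R->2, L=4; C->plug->H->R->G->L->H->refl->B->L'->A->R'->F->plug->F
Char 9 ('D'): step: R->3, L=4; D->plug->D->R->D->L->A->refl->C->L'->C->R'->A->plug->B

Answer: EDFDDGCFB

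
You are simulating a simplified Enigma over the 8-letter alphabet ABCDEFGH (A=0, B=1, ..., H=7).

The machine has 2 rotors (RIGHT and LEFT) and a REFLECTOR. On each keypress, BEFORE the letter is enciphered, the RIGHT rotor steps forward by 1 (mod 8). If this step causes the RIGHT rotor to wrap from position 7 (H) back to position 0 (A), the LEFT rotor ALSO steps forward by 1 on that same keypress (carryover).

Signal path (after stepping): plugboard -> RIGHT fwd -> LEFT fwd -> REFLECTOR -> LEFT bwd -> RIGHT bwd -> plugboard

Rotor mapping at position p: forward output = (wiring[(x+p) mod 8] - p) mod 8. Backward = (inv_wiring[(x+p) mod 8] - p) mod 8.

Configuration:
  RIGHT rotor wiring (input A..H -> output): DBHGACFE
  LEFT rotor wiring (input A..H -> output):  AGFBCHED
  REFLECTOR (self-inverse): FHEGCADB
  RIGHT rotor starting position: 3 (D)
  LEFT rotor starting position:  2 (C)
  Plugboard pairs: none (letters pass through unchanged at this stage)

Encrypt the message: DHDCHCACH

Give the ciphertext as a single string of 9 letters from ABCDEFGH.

Answer: BFGGGFBDE

Derivation:
Char 1 ('D'): step: R->4, L=2; D->plug->D->R->A->L->D->refl->G->L'->G->R'->B->plug->B
Char 2 ('H'): step: R->5, L=2; H->plug->H->R->D->L->F->refl->A->L'->C->R'->F->plug->F
Char 3 ('D'): step: R->6, L=2; D->plug->D->R->D->L->F->refl->A->L'->C->R'->G->plug->G
Char 4 ('C'): step: R->7, L=2; C->plug->C->R->C->L->A->refl->F->L'->D->R'->G->plug->G
Char 5 ('H'): step: R->0, L->3 (L advanced); H->plug->H->R->E->L->A->refl->F->L'->F->R'->G->plug->G
Char 6 ('C'): step: R->1, L=3; C->plug->C->R->F->L->F->refl->A->L'->E->R'->F->plug->F
Char 7 ('A'): step: R->2, L=3; A->plug->A->R->F->L->F->refl->A->L'->E->R'->B->plug->B
Char 8 ('C'): step: R->3, L=3; C->plug->C->R->H->L->C->refl->E->L'->C->R'->D->plug->D
Char 9 ('H'): step: R->4, L=3; H->plug->H->R->C->L->E->refl->C->L'->H->R'->E->plug->E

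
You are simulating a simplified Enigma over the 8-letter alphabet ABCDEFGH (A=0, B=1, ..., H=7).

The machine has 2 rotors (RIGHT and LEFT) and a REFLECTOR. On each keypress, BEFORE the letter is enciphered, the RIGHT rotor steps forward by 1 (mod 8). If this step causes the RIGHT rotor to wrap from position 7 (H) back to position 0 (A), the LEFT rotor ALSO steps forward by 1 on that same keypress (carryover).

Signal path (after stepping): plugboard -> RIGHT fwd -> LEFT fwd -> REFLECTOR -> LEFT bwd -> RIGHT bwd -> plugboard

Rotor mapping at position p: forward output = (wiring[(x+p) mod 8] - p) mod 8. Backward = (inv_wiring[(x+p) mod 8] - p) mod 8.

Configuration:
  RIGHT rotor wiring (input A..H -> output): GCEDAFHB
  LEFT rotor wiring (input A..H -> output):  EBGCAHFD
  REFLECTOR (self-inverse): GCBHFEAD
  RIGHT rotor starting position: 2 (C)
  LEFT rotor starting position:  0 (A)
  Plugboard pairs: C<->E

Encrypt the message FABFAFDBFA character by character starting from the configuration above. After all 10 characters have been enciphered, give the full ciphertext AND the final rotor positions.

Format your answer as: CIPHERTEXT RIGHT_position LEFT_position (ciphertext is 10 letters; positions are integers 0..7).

Char 1 ('F'): step: R->3, L=0; F->plug->F->R->D->L->C->refl->B->L'->B->R'->H->plug->H
Char 2 ('A'): step: R->4, L=0; A->plug->A->R->E->L->A->refl->G->L'->C->R'->E->plug->C
Char 3 ('B'): step: R->5, L=0; B->plug->B->R->C->L->G->refl->A->L'->E->R'->C->plug->E
Char 4 ('F'): step: R->6, L=0; F->plug->F->R->F->L->H->refl->D->L'->H->R'->H->plug->H
Char 5 ('A'): step: R->7, L=0; A->plug->A->R->C->L->G->refl->A->L'->E->R'->E->plug->C
Char 6 ('F'): step: R->0, L->1 (L advanced); F->plug->F->R->F->L->E->refl->F->L'->B->R'->H->plug->H
Char 7 ('D'): step: R->1, L=1; D->plug->D->R->H->L->D->refl->H->L'->D->R'->B->plug->B
Char 8 ('B'): step: R->2, L=1; B->plug->B->R->B->L->F->refl->E->L'->F->R'->E->plug->C
Char 9 ('F'): step: R->3, L=1; F->plug->F->R->D->L->H->refl->D->L'->H->R'->G->plug->G
Char 10 ('A'): step: R->4, L=1; A->plug->A->R->E->L->G->refl->A->L'->A->R'->G->plug->G
Final: ciphertext=HCEHCHBCGG, RIGHT=4, LEFT=1

Answer: HCEHCHBCGG 4 1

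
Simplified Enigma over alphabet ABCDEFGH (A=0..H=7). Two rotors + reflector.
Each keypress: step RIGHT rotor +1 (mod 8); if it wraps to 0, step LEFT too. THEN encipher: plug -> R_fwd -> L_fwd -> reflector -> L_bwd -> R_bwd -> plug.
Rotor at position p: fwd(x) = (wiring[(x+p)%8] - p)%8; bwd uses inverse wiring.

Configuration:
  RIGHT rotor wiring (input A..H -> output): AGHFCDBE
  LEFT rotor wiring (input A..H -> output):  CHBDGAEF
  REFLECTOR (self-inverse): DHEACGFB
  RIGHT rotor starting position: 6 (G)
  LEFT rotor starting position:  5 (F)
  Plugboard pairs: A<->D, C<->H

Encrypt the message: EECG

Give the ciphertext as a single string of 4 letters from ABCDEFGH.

Answer: FHEC

Derivation:
Char 1 ('E'): step: R->7, L=5; E->plug->E->R->G->L->G->refl->F->L'->D->R'->F->plug->F
Char 2 ('E'): step: R->0, L->6 (L advanced); E->plug->E->R->C->L->E->refl->C->L'->H->R'->C->plug->H
Char 3 ('C'): step: R->1, L=6; C->plug->H->R->H->L->C->refl->E->L'->C->R'->E->plug->E
Char 4 ('G'): step: R->2, L=6; G->plug->G->R->G->L->A->refl->D->L'->E->R'->H->plug->C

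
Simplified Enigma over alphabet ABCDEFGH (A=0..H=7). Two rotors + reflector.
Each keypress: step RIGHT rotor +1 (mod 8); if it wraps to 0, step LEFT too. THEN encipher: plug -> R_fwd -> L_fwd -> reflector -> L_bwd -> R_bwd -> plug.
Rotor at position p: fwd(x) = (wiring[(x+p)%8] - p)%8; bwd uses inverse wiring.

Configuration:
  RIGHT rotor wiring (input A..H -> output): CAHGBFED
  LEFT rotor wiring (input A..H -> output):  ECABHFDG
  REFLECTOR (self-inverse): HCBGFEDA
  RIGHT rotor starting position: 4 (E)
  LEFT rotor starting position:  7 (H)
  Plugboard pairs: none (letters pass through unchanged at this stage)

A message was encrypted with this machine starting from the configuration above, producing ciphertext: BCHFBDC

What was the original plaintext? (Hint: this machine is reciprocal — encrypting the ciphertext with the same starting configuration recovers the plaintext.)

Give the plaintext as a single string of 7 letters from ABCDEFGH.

Char 1 ('B'): step: R->5, L=7; B->plug->B->R->H->L->E->refl->F->L'->B->R'->G->plug->G
Char 2 ('C'): step: R->6, L=7; C->plug->C->R->E->L->C->refl->B->L'->D->R'->G->plug->G
Char 3 ('H'): step: R->7, L=7; H->plug->H->R->F->L->A->refl->H->L'->A->R'->D->plug->D
Char 4 ('F'): step: R->0, L->0 (L advanced); F->plug->F->R->F->L->F->refl->E->L'->A->R'->B->plug->B
Char 5 ('B'): step: R->1, L=0; B->plug->B->R->G->L->D->refl->G->L'->H->R'->A->plug->A
Char 6 ('D'): step: R->2, L=0; D->plug->D->R->D->L->B->refl->C->L'->B->R'->F->plug->F
Char 7 ('C'): step: R->3, L=0; C->plug->C->R->C->L->A->refl->H->L'->E->R'->H->plug->H

Answer: GGDBAFH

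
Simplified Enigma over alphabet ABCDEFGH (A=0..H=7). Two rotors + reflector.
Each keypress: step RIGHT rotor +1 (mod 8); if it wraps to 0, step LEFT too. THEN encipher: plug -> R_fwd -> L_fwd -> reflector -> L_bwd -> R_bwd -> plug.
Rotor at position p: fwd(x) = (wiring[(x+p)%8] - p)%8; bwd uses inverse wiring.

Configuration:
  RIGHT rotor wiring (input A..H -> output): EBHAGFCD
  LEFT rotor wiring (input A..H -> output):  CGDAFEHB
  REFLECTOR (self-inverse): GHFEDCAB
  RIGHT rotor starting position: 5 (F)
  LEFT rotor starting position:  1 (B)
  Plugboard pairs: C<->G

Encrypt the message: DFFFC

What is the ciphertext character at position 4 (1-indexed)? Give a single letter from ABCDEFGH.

Char 1 ('D'): step: R->6, L=1; D->plug->D->R->D->L->E->refl->D->L'->E->R'->A->plug->A
Char 2 ('F'): step: R->7, L=1; F->plug->F->R->H->L->B->refl->H->L'->C->R'->C->plug->G
Char 3 ('F'): step: R->0, L->2 (L advanced); F->plug->F->R->F->L->H->refl->B->L'->A->R'->D->plug->D
Char 4 ('F'): step: R->1, L=2; F->plug->F->R->B->L->G->refl->A->L'->G->R'->B->plug->B

B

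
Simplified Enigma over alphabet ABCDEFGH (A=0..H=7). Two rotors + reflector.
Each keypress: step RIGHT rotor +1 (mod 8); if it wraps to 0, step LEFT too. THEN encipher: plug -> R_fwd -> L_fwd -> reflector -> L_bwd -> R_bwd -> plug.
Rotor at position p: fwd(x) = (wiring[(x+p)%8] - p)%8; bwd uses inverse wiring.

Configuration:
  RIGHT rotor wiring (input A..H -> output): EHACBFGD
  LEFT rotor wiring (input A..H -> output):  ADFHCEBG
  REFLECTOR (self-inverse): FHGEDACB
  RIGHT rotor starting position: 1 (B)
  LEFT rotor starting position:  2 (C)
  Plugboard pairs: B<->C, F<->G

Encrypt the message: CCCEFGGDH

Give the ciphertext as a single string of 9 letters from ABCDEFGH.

Answer: HDBCBDFEA

Derivation:
Char 1 ('C'): step: R->2, L=2; C->plug->B->R->A->L->D->refl->E->L'->F->R'->H->plug->H
Char 2 ('C'): step: R->3, L=2; C->plug->B->R->G->L->G->refl->C->L'->D->R'->D->plug->D
Char 3 ('C'): step: R->4, L=2; C->plug->B->R->B->L->F->refl->A->L'->C->R'->C->plug->B
Char 4 ('E'): step: R->5, L=2; E->plug->E->R->C->L->A->refl->F->L'->B->R'->B->plug->C
Char 5 ('F'): step: R->6, L=2; F->plug->G->R->D->L->C->refl->G->L'->G->R'->C->plug->B
Char 6 ('G'): step: R->7, L=2; G->plug->F->R->C->L->A->refl->F->L'->B->R'->D->plug->D
Char 7 ('G'): step: R->0, L->3 (L advanced); G->plug->F->R->F->L->F->refl->A->L'->G->R'->G->plug->F
Char 8 ('D'): step: R->1, L=3; D->plug->D->R->A->L->E->refl->D->L'->E->R'->E->plug->E
Char 9 ('H'): step: R->2, L=3; H->plug->H->R->F->L->F->refl->A->L'->G->R'->A->plug->A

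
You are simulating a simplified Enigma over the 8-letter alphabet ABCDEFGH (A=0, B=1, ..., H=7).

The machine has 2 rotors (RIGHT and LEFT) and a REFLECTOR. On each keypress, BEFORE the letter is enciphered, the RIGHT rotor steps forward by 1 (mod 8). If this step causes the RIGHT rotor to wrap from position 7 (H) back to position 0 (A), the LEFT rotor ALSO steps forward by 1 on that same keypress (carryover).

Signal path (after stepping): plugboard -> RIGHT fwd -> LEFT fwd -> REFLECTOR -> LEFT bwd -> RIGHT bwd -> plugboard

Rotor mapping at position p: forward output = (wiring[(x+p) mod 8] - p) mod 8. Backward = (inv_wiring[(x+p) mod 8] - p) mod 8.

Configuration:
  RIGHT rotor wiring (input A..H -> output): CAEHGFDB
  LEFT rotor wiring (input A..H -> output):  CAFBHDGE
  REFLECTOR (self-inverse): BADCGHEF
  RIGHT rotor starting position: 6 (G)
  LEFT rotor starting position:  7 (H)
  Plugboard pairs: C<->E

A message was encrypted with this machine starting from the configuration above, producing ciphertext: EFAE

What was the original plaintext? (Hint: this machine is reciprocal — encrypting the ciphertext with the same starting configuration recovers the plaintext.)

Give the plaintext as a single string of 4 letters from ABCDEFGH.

Char 1 ('E'): step: R->7, L=7; E->plug->C->R->B->L->D->refl->C->L'->E->R'->H->plug->H
Char 2 ('F'): step: R->0, L->0 (L advanced); F->plug->F->R->F->L->D->refl->C->L'->A->R'->B->plug->B
Char 3 ('A'): step: R->1, L=0; A->plug->A->R->H->L->E->refl->G->L'->G->R'->C->plug->E
Char 4 ('E'): step: R->2, L=0; E->plug->C->R->E->L->H->refl->F->L'->C->R'->A->plug->A

Answer: HBEA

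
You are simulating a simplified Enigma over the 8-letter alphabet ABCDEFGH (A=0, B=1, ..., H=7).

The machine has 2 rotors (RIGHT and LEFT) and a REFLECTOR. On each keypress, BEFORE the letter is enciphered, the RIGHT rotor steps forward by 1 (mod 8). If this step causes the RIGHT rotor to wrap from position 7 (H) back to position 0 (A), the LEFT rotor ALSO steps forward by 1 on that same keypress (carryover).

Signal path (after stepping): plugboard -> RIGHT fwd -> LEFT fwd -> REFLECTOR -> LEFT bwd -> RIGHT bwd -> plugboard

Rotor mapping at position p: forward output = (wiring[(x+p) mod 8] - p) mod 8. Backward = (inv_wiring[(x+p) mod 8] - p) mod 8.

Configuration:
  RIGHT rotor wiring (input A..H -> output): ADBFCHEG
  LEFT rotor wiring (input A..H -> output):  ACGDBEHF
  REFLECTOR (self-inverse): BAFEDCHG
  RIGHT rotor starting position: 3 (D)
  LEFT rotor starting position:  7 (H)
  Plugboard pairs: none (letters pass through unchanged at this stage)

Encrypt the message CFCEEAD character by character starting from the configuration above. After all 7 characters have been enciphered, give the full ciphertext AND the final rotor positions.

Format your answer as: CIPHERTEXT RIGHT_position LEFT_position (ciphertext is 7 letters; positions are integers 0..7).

Answer: BAGHHEB 2 0

Derivation:
Char 1 ('C'): step: R->4, L=7; C->plug->C->R->A->L->G->refl->H->L'->D->R'->B->plug->B
Char 2 ('F'): step: R->5, L=7; F->plug->F->R->E->L->E->refl->D->L'->C->R'->A->plug->A
Char 3 ('C'): step: R->6, L=7; C->plug->C->R->C->L->D->refl->E->L'->E->R'->G->plug->G
Char 4 ('E'): step: R->7, L=7; E->plug->E->R->G->L->F->refl->C->L'->F->R'->H->plug->H
Char 5 ('E'): step: R->0, L->0 (L advanced); E->plug->E->R->C->L->G->refl->H->L'->G->R'->H->plug->H
Char 6 ('A'): step: R->1, L=0; A->plug->A->R->C->L->G->refl->H->L'->G->R'->E->plug->E
Char 7 ('D'): step: R->2, L=0; D->plug->D->R->F->L->E->refl->D->L'->D->R'->B->plug->B
Final: ciphertext=BAGHHEB, RIGHT=2, LEFT=0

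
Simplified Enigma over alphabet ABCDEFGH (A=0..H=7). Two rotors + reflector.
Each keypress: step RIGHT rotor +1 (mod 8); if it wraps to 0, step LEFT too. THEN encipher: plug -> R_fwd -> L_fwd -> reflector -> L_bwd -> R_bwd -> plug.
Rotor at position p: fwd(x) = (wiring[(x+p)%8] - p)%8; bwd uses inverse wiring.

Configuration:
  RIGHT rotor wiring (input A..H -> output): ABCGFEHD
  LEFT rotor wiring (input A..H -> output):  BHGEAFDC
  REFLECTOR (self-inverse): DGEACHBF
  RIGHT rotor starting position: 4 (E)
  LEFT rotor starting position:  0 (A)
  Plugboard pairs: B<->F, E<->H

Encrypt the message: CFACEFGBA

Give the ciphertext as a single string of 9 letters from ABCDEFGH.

Char 1 ('C'): step: R->5, L=0; C->plug->C->R->G->L->D->refl->A->L'->E->R'->E->plug->H
Char 2 ('F'): step: R->6, L=0; F->plug->B->R->F->L->F->refl->H->L'->B->R'->A->plug->A
Char 3 ('A'): step: R->7, L=0; A->plug->A->R->E->L->A->refl->D->L'->G->R'->F->plug->B
Char 4 ('C'): step: R->0, L->1 (L advanced); C->plug->C->R->C->L->D->refl->A->L'->H->R'->G->plug->G
Char 5 ('E'): step: R->1, L=1; E->plug->H->R->H->L->A->refl->D->L'->C->R'->G->plug->G
Char 6 ('F'): step: R->2, L=1; F->plug->B->R->E->L->E->refl->C->L'->F->R'->E->plug->H
Char 7 ('G'): step: R->3, L=1; G->plug->G->R->G->L->B->refl->G->L'->A->R'->E->plug->H
Char 8 ('B'): step: R->4, L=1; B->plug->F->R->F->L->C->refl->E->L'->E->R'->E->plug->H
Char 9 ('A'): step: R->5, L=1; A->plug->A->R->H->L->A->refl->D->L'->C->R'->B->plug->F

Answer: HABGGHHHF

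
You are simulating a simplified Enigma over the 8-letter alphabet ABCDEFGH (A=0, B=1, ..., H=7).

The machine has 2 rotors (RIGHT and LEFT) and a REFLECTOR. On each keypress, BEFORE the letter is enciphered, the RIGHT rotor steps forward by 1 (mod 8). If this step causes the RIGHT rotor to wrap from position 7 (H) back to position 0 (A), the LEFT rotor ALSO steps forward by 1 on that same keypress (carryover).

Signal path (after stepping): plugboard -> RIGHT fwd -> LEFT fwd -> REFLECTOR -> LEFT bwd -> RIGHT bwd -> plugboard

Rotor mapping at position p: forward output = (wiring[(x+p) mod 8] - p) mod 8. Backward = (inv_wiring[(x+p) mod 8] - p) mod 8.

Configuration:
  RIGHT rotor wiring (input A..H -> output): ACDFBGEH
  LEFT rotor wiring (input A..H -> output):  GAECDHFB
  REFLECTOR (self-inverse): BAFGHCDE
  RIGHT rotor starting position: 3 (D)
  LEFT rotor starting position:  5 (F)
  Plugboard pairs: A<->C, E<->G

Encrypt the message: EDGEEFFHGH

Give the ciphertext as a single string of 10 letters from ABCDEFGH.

Char 1 ('E'): step: R->4, L=5; E->plug->G->R->H->L->G->refl->D->L'->E->R'->E->plug->G
Char 2 ('D'): step: R->5, L=5; D->plug->D->R->D->L->B->refl->A->L'->B->R'->A->plug->C
Char 3 ('G'): step: R->6, L=5; G->plug->E->R->F->L->H->refl->E->L'->C->R'->C->plug->A
Char 4 ('E'): step: R->7, L=5; E->plug->G->R->H->L->G->refl->D->L'->E->R'->D->plug->D
Char 5 ('E'): step: R->0, L->6 (L advanced); E->plug->G->R->E->L->G->refl->D->L'->B->R'->E->plug->G
Char 6 ('F'): step: R->1, L=6; F->plug->F->R->D->L->C->refl->F->L'->G->R'->G->plug->E
Char 7 ('F'): step: R->2, L=6; F->plug->F->R->F->L->E->refl->H->L'->A->R'->H->plug->H
Char 8 ('H'): step: R->3, L=6; H->plug->H->R->A->L->H->refl->E->L'->F->R'->F->plug->F
Char 9 ('G'): step: R->4, L=6; G->plug->E->R->E->L->G->refl->D->L'->B->R'->H->plug->H
Char 10 ('H'): step: R->5, L=6; H->plug->H->R->E->L->G->refl->D->L'->B->R'->A->plug->C

Answer: GCADGEHFHC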